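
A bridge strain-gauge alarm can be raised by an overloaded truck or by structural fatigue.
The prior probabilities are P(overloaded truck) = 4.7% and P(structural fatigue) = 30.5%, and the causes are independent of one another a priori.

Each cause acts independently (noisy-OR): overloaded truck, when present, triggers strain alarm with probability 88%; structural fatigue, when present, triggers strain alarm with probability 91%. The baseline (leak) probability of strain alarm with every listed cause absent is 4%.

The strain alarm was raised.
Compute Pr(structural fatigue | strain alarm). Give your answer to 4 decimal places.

Under noisy-OR, P(strain alarm | causes) = 1 − (1−0.04)·∏(1−qᵢ) over the active causes.
By total probability over the 4 (overloaded truck, structural fatigue) configurations:
  P(strain alarm) = 0.04×0.953×0.695 + 0.9136×0.953×0.305 + 0.8848×0.047×0.695 + 0.989632×0.047×0.305
        = 0.026493 + 0.265552 + 0.028902 + 0.014186 = 0.335133
Configurations with structural fatigue contribute 0.279738, so
  P(structural fatigue | strain alarm) = 0.279738 / 0.335133 ≈ 0.8347

Pr(structural fatigue | strain alarm) ≈ 0.8347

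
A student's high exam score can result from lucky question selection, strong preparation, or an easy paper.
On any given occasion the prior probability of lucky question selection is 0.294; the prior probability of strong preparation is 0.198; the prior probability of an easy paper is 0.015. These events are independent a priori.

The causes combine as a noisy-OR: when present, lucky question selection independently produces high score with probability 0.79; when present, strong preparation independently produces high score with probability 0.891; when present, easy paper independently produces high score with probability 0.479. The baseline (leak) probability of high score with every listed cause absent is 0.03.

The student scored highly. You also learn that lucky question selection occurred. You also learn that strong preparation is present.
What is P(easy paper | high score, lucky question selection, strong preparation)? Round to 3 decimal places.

P(easy paper | high score, lucky question selection, strong preparation) ≈ 0.015

Under noisy-OR, P(high score | causes) = 1 − (1−0.03)·∏(1−qᵢ) over the active causes.
Numerator (weight on configurations with easy paper): 0.988432×0.015 = 0.014826
Denominator P(high score | lucky question selection, strong preparation): 0.977797×0.985 + 0.988432×0.015 = 0.977956
P(easy paper | high score, lucky question selection, strong preparation) = 0.014826/0.977956 ≈ 0.015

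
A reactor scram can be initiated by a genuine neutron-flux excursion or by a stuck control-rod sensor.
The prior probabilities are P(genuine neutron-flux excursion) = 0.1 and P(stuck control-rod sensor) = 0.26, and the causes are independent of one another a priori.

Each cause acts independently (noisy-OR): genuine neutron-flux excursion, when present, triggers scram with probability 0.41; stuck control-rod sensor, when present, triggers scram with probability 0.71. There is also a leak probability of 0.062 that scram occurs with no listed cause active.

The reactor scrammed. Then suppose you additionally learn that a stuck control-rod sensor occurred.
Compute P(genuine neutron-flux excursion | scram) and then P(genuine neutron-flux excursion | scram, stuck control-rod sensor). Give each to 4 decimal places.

Under noisy-OR, P(scram | causes) = 1 − (1−0.062)·∏(1−qᵢ) over the active causes.
By total probability over the 4 (genuine neutron-flux excursion, stuck control-rod sensor) configurations:
  P(scram) = 0.062*0.9*0.74 + 0.72798*0.9*0.26 + 0.44658*0.1*0.74 + 0.839508*0.1*0.26
        = 0.041292 + 0.170347 + 0.033047 + 0.021827 = 0.266513
Keeping only the genuine neutron-flux excursion-present terms gives 0.054874, so
  P(genuine neutron-flux excursion | scram) = 0.054874 / 0.266513 ≈ 0.2059

Now condition on the additional information:
Numerator (weight on configurations with genuine neutron-flux excursion): 0.839508*0.1 = 0.083951
Normalizer over all consistent configurations: 0.72798*0.9 + 0.839508*0.1 = 0.739133
Posterior = 0.083951 / 0.739133 ≈ 0.1136
— stuck control-rod sensor explains away the evidence for genuine neutron-flux excursion.

P(genuine neutron-flux excursion | scram) ≈ 0.2059; P(genuine neutron-flux excursion | scram, stuck control-rod sensor) ≈ 0.1136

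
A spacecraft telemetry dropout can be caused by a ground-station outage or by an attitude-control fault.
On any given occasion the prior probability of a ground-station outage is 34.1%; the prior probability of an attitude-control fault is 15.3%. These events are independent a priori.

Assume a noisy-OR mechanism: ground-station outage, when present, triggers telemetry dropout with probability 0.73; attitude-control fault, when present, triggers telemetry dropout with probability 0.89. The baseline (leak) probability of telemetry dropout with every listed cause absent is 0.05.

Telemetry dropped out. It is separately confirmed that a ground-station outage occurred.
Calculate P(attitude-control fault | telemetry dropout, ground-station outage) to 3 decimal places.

P(attitude-control fault | telemetry dropout, ground-station outage) ≈ 0.191

Under noisy-OR, P(telemetry dropout | causes) = 1 − (1−0.05)·∏(1−qᵢ) over the active causes.
Sum P(telemetry dropout|·) weighted by the priors over both values of attitude-control fault:
  P(telemetry dropout | ground-station outage) = 0.7435*0.847 + 0.971785*0.153
        = 0.629745 + 0.148683 = 0.778428
The terms with attitude-control fault present sum to 0.148683, so
  P(attitude-control fault | telemetry dropout, ground-station outage) = 0.148683 / 0.778428 ≈ 0.191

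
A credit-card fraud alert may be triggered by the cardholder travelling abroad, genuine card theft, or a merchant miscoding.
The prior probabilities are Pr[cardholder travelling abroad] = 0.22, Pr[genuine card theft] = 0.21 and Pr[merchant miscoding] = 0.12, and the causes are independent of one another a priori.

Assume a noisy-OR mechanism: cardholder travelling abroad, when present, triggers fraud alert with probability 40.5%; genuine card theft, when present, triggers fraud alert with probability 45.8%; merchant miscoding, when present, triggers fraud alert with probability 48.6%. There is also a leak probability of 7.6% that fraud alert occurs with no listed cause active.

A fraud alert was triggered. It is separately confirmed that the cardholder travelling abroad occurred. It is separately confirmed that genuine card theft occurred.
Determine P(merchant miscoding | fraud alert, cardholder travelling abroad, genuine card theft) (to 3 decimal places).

Under noisy-OR, P(fraud alert | causes) = 1 − (1−0.076)·∏(1−qᵢ) over the active causes.
P(fraud alert | cardholder travelling abroad, genuine card theft) = 0.702019*0.88 + 0.846838*0.12 = 0.617777 + 0.101621 = 0.719398
Restricting to configurations with merchant miscoding present: 0.846838*0.12 = 0.101621.
P(merchant miscoding | fraud alert, cardholder travelling abroad, genuine card theft) = 0.101621 / 0.719398 ≈ 0.141

P(merchant miscoding | fraud alert, cardholder travelling abroad, genuine card theft) ≈ 0.141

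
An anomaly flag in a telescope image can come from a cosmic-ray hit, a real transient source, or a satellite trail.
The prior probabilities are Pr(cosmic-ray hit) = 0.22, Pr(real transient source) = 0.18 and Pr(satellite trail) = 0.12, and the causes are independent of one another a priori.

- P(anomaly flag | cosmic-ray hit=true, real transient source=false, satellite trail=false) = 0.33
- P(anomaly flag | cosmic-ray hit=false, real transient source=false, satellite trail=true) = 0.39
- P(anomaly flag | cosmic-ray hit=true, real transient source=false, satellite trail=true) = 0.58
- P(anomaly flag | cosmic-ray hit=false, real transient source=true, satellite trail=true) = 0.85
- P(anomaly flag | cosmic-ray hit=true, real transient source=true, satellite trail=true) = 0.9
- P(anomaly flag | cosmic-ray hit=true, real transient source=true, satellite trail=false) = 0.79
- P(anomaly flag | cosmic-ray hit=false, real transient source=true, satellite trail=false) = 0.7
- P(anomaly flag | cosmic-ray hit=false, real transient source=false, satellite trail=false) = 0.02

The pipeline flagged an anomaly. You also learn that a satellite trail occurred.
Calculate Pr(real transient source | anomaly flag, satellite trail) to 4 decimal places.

Pr(real transient source | anomaly flag, satellite trail) ≈ 0.3044

Numerator (weight on configurations with real transient source): 0.119340 + 0.035640 = 0.154980
Denominator P(anomaly flag | satellite trail): 0.39·0.78·0.82 + 0.85·0.78·0.18 + 0.58·0.22·0.82 + 0.9·0.22·0.18 = 0.509056
P(real transient source | anomaly flag, satellite trail) = 0.154980/0.509056 ≈ 0.3044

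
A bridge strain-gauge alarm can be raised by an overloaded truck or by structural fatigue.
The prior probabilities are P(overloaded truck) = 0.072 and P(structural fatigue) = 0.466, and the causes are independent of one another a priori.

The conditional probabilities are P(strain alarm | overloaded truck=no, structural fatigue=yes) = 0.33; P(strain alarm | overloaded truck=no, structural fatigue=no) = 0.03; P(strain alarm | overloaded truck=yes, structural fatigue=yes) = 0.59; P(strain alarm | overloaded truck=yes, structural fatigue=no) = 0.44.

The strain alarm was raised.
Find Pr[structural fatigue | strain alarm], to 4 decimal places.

P(strain alarm) = 0.03·0.928·0.534 + 0.33·0.928·0.466 + 0.44·0.072·0.534 + 0.59·0.072·0.466 = 0.014867 + 0.142708 + 0.016917 + 0.019796 = 0.194288
Restricting to configurations with structural fatigue present: 0.142708 + 0.019796 = 0.162504.
P(structural fatigue | strain alarm) = 0.162504 / 0.194288 ≈ 0.8364

Pr[structural fatigue | strain alarm] ≈ 0.8364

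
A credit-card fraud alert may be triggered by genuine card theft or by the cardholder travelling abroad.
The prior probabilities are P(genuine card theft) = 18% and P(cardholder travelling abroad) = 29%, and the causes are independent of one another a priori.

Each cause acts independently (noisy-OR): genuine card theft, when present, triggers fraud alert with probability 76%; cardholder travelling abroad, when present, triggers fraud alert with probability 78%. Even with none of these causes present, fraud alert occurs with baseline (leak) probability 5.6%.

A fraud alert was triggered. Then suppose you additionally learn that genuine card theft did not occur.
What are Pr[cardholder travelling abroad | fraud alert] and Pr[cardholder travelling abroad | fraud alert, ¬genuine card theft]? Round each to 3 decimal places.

Pr[cardholder travelling abroad | fraud alert] ≈ 0.644; Pr[cardholder travelling abroad | fraud alert, ¬genuine card theft] ≈ 0.852

Under noisy-OR, P(fraud alert | causes) = 1 − (1−0.056)·∏(1−qᵢ) over the active causes.
P(fraud alert) = 0.056*0.82*0.71 + 0.79232*0.82*0.29 + 0.77344*0.18*0.71 + 0.950157*0.18*0.29 = 0.032603 + 0.188414 + 0.098846 + 0.049598 = 0.369461
Restricting to configurations with cardholder travelling abroad present: 0.188414 + 0.049598 = 0.238012.
P(cardholder travelling abroad | fraud alert) = 0.238012 / 0.369461 ≈ 0.644

With the extra evidence:
Sum P(fraud alert|·) weighted by the priors over both values of cardholder travelling abroad:
  P(fraud alert | ¬genuine card theft) = 0.056·0.71 + 0.79232·0.29
        = 0.039760 + 0.229773 = 0.269533
Keeping only the cardholder travelling abroad-present terms gives 0.229773, so
  P(cardholder travelling abroad | fraud alert, ¬genuine card theft) = 0.229773 / 0.269533 ≈ 0.852
With genuine card theft excluded, cardholder travelling abroad must carry more of the explanatory weight for the fraud alert.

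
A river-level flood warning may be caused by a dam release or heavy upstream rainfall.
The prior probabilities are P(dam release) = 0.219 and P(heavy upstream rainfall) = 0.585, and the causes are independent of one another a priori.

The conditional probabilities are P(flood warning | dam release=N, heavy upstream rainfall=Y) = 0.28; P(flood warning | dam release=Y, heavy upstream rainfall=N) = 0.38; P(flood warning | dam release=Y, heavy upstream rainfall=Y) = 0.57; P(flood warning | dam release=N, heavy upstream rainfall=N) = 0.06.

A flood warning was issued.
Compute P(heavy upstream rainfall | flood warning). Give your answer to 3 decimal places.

P(heavy upstream rainfall | flood warning) ≈ 0.788

Sum P(flood warning|·) weighted by the priors over the 4 (dam release, heavy upstream rainfall) configurations:
  P(flood warning) = 0.06×0.781×0.415 + 0.28×0.781×0.585 + 0.38×0.219×0.415 + 0.57×0.219×0.585
        = 0.019447 + 0.127928 + 0.034536 + 0.073026 = 0.254937
Keeping only the heavy upstream rainfall-present terms gives 0.200954, so
  P(heavy upstream rainfall | flood warning) = 0.200954 / 0.254937 ≈ 0.788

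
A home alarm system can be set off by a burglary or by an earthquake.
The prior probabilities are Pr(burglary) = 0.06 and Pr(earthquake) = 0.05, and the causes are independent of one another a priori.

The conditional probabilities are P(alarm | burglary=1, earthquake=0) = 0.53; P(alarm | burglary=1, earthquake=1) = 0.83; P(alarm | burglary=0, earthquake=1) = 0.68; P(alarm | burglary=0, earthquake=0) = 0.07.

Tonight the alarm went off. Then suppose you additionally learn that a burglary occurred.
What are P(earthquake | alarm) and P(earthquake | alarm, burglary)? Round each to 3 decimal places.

P(earthquake | alarm) ≈ 0.271; P(earthquake | alarm, burglary) ≈ 0.076

For the numerator, keep only earthquake=true terms: 0.031960 + 0.002490 = 0.034450
The normalizing constant is 0.07·0.94·0.95 + 0.68·0.94·0.05 + 0.53·0.06·0.95 + 0.83·0.06·0.05 = 0.127170
Posterior = 0.034450 / 0.127170 ≈ 0.271

Now also conditioning on burglary=true:
Enumerate both values of earthquake and weight by the priors:
  P(alarm | burglary) = 0.53*0.95 + 0.83*0.05
        = 0.503500 + 0.041500 = 0.545000
Keeping only the earthquake-present terms gives 0.041500, so
  P(earthquake | alarm, burglary) = 0.041500 / 0.545000 ≈ 0.076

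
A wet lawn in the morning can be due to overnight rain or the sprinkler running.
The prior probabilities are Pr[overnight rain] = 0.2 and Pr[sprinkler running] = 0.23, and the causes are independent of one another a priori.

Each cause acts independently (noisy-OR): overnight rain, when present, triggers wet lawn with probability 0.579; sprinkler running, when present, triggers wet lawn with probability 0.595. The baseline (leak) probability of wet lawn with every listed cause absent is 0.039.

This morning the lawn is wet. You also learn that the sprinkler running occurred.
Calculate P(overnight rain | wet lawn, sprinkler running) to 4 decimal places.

P(overnight rain | wet lawn, sprinkler running) ≈ 0.2550

Under noisy-OR, P(wet lawn | causes) = 1 − (1−0.039)·∏(1−qᵢ) over the active causes.
For the numerator, keep only overnight rain=true terms: 0.836145×0.2 = 0.167229
The normalizing constant is 0.610795×0.8 + 0.836145×0.2 = 0.655865
Posterior = 0.167229 / 0.655865 ≈ 0.2550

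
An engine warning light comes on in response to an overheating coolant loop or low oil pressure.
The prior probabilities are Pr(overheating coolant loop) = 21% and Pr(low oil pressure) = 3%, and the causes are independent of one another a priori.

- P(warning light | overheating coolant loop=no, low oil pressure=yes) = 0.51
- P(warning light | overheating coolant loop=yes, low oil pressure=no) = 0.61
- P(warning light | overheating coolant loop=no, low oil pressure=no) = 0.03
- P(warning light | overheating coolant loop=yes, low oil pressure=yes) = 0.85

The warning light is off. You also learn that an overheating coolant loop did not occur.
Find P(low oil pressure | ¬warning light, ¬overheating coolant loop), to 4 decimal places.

P(¬warning light | ¬overheating coolant loop) = 0.97*0.97 + 0.49*0.03 = 0.940900 + 0.014700 = 0.955600
The low oil pressure-present share is 0.49*0.03 = 0.014700.
P(low oil pressure | ¬warning light, ¬overheating coolant loop) = 0.014700 / 0.955600 ≈ 0.0154

P(low oil pressure | ¬warning light, ¬overheating coolant loop) ≈ 0.0154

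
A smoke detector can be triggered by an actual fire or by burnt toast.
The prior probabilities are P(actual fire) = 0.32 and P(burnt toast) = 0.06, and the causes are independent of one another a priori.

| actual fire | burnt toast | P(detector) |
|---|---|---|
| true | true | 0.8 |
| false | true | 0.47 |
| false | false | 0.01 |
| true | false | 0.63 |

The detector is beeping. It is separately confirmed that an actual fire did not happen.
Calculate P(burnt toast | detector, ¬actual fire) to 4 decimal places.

P(burnt toast | detector, ¬actual fire) ≈ 0.7500

Sum P(detector|·) weighted by the priors over both values of burnt toast:
  P(detector | ¬actual fire) = 0.01*0.94 + 0.47*0.06
        = 0.009400 + 0.028200 = 0.037600
Configurations with burnt toast contribute 0.028200, so
  P(burnt toast | detector, ¬actual fire) = 0.028200 / 0.037600 ≈ 0.7500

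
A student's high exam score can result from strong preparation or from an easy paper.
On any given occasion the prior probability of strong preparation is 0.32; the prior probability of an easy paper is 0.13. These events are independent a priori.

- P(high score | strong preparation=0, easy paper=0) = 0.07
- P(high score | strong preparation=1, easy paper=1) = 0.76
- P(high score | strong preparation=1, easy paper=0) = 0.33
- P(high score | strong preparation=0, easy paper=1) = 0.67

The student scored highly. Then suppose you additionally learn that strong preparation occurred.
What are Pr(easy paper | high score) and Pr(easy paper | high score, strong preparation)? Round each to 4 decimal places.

Pr(easy paper | high score) ≈ 0.4053; Pr(easy paper | high score, strong preparation) ≈ 0.2560

Numerator (weight on configurations with easy paper): 0.059228 + 0.031616 = 0.090844
The normalizing constant is 0.07*0.68*0.87 + 0.67*0.68*0.13 + 0.33*0.32*0.87 + 0.76*0.32*0.13 = 0.224128
Posterior = 0.090844 / 0.224128 ≈ 0.4053

Now also conditioning on strong preparation=true:
P(high score | strong preparation) = 0.33×0.87 + 0.76×0.13 = 0.287100 + 0.098800 = 0.385900
The easy paper-present share is 0.76×0.13 = 0.098800.
So P(easy paper | high score, strong preparation) = 0.098800/0.385900 ≈ 0.2560.
This is intercausal reasoning (explaining away): once strong preparation accounts for the high score, easy paper becomes less likely.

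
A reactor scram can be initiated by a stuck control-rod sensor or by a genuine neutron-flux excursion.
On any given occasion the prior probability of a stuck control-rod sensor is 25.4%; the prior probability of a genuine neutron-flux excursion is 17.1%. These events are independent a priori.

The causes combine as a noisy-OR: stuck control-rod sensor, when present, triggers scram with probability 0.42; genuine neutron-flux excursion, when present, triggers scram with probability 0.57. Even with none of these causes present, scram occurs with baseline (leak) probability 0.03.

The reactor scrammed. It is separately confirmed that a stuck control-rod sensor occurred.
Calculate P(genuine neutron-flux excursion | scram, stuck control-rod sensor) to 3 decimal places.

P(genuine neutron-flux excursion | scram, stuck control-rod sensor) ≈ 0.263

Under noisy-OR, P(scram | causes) = 1 − (1−0.03)·∏(1−qᵢ) over the active causes.
Weight on genuine neutron-flux excursion=true, given the evidence: 0.758082×0.171 = 0.129632
The normalizing constant is 0.4374×0.829 + 0.758082×0.171 = 0.492237
Posterior = 0.129632 / 0.492237 ≈ 0.263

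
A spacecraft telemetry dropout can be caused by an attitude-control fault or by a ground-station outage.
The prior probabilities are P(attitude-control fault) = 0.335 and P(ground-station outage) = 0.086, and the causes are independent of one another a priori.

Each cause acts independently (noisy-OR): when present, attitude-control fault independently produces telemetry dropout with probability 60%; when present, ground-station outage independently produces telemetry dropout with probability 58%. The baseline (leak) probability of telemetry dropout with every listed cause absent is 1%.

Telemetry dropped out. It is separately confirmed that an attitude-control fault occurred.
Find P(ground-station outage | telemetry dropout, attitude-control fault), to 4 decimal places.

Under noisy-OR, P(telemetry dropout | causes) = 1 − (1−0.01)·∏(1−qᵢ) over the active causes.
Enumerate both values of ground-station outage and weight by the priors:
  P(telemetry dropout | attitude-control fault) = 0.604·0.914 + 0.83368·0.086
        = 0.552056 + 0.071696 = 0.623752
Configurations with ground-station outage contribute 0.071696, so
  P(ground-station outage | telemetry dropout, attitude-control fault) = 0.071696 / 0.623752 ≈ 0.1149

P(ground-station outage | telemetry dropout, attitude-control fault) ≈ 0.1149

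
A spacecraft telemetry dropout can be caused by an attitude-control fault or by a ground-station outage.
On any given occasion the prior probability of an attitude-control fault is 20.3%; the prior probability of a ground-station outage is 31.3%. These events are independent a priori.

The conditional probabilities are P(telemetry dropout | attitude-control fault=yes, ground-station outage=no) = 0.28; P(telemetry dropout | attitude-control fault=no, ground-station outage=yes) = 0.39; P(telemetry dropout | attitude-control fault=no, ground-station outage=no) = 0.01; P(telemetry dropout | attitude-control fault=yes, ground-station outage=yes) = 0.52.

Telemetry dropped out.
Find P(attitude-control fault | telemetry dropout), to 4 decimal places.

P(attitude-control fault | telemetry dropout) ≈ 0.4123

Sum P(telemetry dropout|·) weighted by the priors over the 4 (attitude-control fault, ground-station outage) configurations:
  P(telemetry dropout) = 0.01*0.797*0.687 + 0.39*0.797*0.313 + 0.28*0.203*0.687 + 0.52*0.203*0.313
        = 0.005475 + 0.097290 + 0.039049 + 0.033040 = 0.174854
The terms with attitude-control fault present sum to 0.072089, so
  P(attitude-control fault | telemetry dropout) = 0.072089 / 0.174854 ≈ 0.4123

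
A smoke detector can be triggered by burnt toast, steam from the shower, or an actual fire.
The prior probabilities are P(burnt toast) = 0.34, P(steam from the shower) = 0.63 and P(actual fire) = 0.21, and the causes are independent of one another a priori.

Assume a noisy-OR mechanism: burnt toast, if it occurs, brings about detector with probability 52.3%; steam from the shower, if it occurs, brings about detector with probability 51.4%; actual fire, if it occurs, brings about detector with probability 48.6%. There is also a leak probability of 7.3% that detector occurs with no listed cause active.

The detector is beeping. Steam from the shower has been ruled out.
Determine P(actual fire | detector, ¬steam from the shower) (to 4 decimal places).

Under noisy-OR, P(detector | causes) = 1 − (1−0.073)·∏(1−qᵢ) over the active causes.
For the numerator, keep only actual fire=true terms: 0.072560 + 0.055172 = 0.127732
Denominator P(detector | ¬steam from the shower): 0.073*0.66*0.79 + 0.523522*0.66*0.21 + 0.557821*0.34*0.79 + 0.77272*0.34*0.21 = 0.315625
Posterior = 0.127732 / 0.315625 ≈ 0.4047

P(actual fire | detector, ¬steam from the shower) ≈ 0.4047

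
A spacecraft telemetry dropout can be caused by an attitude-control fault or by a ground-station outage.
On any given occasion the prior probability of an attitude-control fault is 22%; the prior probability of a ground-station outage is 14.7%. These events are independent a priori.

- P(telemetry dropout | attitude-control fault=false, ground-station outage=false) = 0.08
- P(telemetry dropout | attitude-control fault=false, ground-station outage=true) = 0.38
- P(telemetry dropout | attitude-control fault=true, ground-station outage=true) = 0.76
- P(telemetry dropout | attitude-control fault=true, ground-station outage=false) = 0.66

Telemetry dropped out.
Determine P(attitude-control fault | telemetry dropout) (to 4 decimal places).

P(attitude-control fault | telemetry dropout) ≈ 0.6053

Numerator (weight on configurations with attitude-control fault): 0.123856 + 0.024578 = 0.148434
Denominator P(telemetry dropout): 0.08×0.78×0.853 + 0.38×0.78×0.147 + 0.66×0.22×0.853 + 0.76×0.22×0.147 = 0.245232
P(attitude-control fault | telemetry dropout) = 0.148434/0.245232 ≈ 0.6053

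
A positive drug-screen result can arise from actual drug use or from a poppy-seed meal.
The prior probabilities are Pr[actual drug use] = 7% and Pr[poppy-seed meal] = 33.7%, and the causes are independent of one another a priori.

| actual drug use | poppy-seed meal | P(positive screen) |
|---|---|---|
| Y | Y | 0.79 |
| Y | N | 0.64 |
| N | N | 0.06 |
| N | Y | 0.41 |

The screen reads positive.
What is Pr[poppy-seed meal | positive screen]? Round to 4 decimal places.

Pr[poppy-seed meal | positive screen] ≈ 0.6881

By total probability over the 4 (actual drug use, poppy-seed meal) configurations:
  P(positive screen) = 0.06×0.93×0.663 + 0.41×0.93×0.337 + 0.64×0.07×0.663 + 0.79×0.07×0.337
        = 0.036995 + 0.128498 + 0.029702 + 0.018636 = 0.213831
Keeping only the poppy-seed meal-present terms gives 0.147134, so
  P(poppy-seed meal | positive screen) = 0.147134 / 0.213831 ≈ 0.6881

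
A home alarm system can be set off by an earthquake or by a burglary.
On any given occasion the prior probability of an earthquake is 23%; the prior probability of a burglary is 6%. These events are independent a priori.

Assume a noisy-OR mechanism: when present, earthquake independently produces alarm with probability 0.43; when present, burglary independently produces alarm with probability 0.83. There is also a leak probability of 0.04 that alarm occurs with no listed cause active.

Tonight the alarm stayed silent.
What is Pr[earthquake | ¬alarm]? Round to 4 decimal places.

Pr[earthquake | ¬alarm] ≈ 0.1455

Under noisy-OR, P(alarm | causes) = 1 − (1−0.04)·∏(1−qᵢ) over the active causes.
P(¬alarm) = 0.96×0.77×0.94 + 0.1632×0.77×0.06 + 0.5472×0.23×0.94 + 0.093024×0.23×0.06 = 0.694848 + 0.007540 + 0.118305 + 0.001284 = 0.821977
Restricting to configurations with earthquake present: 0.118305 + 0.001284 = 0.119589.
P(earthquake | ¬alarm) = 0.119589 / 0.821977 ≈ 0.1455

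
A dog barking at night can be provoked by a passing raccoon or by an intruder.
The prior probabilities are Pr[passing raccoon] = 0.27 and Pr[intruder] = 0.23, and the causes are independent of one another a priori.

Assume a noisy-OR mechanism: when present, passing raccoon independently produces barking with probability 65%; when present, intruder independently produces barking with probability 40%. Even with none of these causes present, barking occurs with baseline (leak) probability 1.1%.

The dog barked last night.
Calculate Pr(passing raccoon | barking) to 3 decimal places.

Pr(passing raccoon | barking) ≈ 0.713

Under noisy-OR, P(barking | causes) = 1 − (1−0.011)·∏(1−qᵢ) over the active causes.
By total probability over the 4 (passing raccoon, intruder) configurations:
  P(barking) = 0.011×0.73×0.77 + 0.4066×0.73×0.23 + 0.65385×0.27×0.77 + 0.79231×0.27×0.23
        = 0.006183 + 0.068268 + 0.135935 + 0.049202 = 0.259588
Keeping only the passing raccoon-present terms gives 0.185137, so
  P(passing raccoon | barking) = 0.185137 / 0.259588 ≈ 0.713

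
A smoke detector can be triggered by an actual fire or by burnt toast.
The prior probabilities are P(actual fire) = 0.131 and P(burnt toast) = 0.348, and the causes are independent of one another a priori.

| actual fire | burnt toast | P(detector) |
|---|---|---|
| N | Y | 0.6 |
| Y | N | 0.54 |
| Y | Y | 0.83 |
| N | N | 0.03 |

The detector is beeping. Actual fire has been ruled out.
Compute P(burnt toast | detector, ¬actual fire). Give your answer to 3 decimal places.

P(burnt toast | detector, ¬actual fire) ≈ 0.914

Enumerate both values of burnt toast and weight by the priors:
  P(detector | ¬actual fire) = 0.03*0.652 + 0.6*0.348
        = 0.019560 + 0.208800 = 0.228360
Keeping only the burnt toast-present terms gives 0.208800, so
  P(burnt toast | detector, ¬actual fire) = 0.208800 / 0.228360 ≈ 0.914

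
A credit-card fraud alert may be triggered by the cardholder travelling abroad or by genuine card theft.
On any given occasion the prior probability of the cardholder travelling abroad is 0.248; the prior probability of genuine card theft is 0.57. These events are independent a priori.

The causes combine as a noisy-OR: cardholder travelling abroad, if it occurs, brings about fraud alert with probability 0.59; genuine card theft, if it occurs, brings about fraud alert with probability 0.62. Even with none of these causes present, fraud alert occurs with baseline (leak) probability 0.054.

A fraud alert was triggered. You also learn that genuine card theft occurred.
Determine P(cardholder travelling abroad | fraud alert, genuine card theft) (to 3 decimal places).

Under noisy-OR, P(fraud alert | causes) = 1 − (1−0.054)·∏(1−qᵢ) over the active causes.
Enumerate both values of cardholder travelling abroad and weight by the priors:
  P(fraud alert | genuine card theft) = 0.64052*0.752 + 0.852613*0.248
        = 0.481671 + 0.211448 = 0.693119
The terms with cardholder travelling abroad present sum to 0.211448, so
  P(cardholder travelling abroad | fraud alert, genuine card theft) = 0.211448 / 0.693119 ≈ 0.305

P(cardholder travelling abroad | fraud alert, genuine card theft) ≈ 0.305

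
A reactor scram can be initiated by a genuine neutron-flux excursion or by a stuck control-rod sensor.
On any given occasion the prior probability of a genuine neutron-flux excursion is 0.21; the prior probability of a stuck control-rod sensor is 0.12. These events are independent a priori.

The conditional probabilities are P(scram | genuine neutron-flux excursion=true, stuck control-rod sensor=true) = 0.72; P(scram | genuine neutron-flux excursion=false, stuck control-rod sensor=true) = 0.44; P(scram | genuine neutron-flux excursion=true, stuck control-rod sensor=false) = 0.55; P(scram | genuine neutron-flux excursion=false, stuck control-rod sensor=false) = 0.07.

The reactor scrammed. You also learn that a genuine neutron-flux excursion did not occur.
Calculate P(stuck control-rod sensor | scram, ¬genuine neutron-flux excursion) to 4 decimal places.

P(stuck control-rod sensor | scram, ¬genuine neutron-flux excursion) ≈ 0.4615

Weight on stuck control-rod sensor=true, given the evidence: 0.44×0.12 = 0.052800
Denominator P(scram | ¬genuine neutron-flux excursion): 0.07×0.88 + 0.44×0.12 = 0.114400
P(stuck control-rod sensor | scram, ¬genuine neutron-flux excursion) = 0.052800/0.114400 ≈ 0.4615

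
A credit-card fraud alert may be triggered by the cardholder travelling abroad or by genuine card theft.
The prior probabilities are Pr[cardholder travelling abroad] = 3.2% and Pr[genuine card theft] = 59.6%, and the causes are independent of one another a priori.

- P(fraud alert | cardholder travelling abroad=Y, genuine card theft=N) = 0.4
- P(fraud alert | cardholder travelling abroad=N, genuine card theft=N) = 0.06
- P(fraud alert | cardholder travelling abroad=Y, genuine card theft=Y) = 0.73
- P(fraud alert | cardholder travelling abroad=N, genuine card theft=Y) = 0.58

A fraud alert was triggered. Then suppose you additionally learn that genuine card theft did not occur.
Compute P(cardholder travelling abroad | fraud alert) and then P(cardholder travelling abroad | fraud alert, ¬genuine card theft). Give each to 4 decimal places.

P(cardholder travelling abroad | fraud alert) ≈ 0.0506; P(cardholder travelling abroad | fraud alert, ¬genuine card theft) ≈ 0.1806

Weight on cardholder travelling abroad=true, given the evidence: 0.005171 + 0.013923 = 0.019094
The normalizing constant is 0.06×0.968×0.404 + 0.58×0.968×0.596 + 0.4×0.032×0.404 + 0.73×0.032×0.596 = 0.377176
Posterior = 0.019094 / 0.377176 ≈ 0.0506

Now also conditioning on genuine card theft≠true:
Weight on cardholder travelling abroad=true, given the evidence: 0.4×0.032 = 0.012800
Normalizer over all consistent configurations: 0.06×0.968 + 0.4×0.032 = 0.070880
Posterior = 0.012800 / 0.070880 ≈ 0.1806
With genuine card theft excluded, cardholder travelling abroad must carry more of the explanatory weight for the fraud alert.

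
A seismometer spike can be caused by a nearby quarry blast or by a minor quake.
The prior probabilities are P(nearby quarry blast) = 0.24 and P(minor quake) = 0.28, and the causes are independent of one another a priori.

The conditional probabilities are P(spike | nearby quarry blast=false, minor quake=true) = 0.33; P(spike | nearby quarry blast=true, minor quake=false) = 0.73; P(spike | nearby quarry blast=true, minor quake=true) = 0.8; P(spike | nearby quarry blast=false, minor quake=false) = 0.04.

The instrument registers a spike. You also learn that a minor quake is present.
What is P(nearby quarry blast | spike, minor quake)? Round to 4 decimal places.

For the numerator, keep only nearby quarry blast=true terms: 0.8·0.24 = 0.192000
Normalizer over all consistent configurations: 0.33·0.76 + 0.8·0.24 = 0.442800
P(nearby quarry blast | spike, minor quake) = 0.192000/0.442800 ≈ 0.4336

P(nearby quarry blast | spike, minor quake) ≈ 0.4336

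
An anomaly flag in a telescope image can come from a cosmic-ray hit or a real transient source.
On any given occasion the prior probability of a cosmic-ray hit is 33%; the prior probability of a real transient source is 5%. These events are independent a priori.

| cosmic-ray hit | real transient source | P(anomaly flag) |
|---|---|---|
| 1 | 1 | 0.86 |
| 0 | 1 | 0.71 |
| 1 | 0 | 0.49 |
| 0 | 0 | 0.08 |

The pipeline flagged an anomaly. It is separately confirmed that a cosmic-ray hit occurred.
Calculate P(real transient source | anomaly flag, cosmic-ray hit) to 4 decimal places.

P(anomaly flag | cosmic-ray hit) = 0.49*0.95 + 0.86*0.05 = 0.465500 + 0.043000 = 0.508500
Of this, 0.043000 comes from 0.86*0.05 (the real transient source=true cases).
So P(real transient source | anomaly flag, cosmic-ray hit) = 0.043000/0.508500 ≈ 0.0846.

P(real transient source | anomaly flag, cosmic-ray hit) ≈ 0.0846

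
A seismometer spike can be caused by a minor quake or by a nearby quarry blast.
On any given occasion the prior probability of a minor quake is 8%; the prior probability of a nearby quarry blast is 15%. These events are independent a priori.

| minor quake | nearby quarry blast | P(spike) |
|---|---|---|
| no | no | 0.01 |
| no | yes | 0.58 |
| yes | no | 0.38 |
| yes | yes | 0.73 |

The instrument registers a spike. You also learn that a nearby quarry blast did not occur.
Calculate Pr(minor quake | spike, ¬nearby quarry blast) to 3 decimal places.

Enumerate both values of minor quake and weight by the priors:
  P(spike | ¬nearby quarry blast) = 0.01*0.92 + 0.38*0.08
        = 0.009200 + 0.030400 = 0.039600
The terms with minor quake present sum to 0.030400, so
  P(minor quake | spike, ¬nearby quarry blast) = 0.030400 / 0.039600 ≈ 0.768

Pr(minor quake | spike, ¬nearby quarry blast) ≈ 0.768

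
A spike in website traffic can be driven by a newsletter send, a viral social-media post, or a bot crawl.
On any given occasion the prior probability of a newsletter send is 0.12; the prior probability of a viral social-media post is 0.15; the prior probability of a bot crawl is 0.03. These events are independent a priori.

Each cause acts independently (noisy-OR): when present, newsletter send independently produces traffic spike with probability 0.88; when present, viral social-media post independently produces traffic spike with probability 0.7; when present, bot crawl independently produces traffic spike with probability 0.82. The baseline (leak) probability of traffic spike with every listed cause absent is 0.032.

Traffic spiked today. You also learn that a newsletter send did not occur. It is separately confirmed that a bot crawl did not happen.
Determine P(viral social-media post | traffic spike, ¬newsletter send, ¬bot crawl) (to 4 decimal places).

P(viral social-media post | traffic spike, ¬newsletter send, ¬bot crawl) ≈ 0.7965

Under noisy-OR, P(traffic spike | causes) = 1 − (1−0.032)·∏(1−qᵢ) over the active causes.
Numerator (weight on configurations with viral social-media post): 0.7096×0.15 = 0.106440
The normalizing constant is 0.032×0.85 + 0.7096×0.15 = 0.133640
P(viral social-media post | traffic spike, ¬newsletter send, ¬bot crawl) = 0.106440/0.133640 ≈ 0.7965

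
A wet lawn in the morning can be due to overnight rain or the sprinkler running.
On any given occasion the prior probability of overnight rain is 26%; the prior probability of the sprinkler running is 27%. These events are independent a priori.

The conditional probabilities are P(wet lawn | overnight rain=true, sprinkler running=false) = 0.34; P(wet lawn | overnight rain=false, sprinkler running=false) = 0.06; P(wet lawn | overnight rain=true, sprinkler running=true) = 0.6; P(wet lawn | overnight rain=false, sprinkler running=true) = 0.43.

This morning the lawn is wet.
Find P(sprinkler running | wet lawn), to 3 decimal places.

By total probability over the 4 (overnight rain, sprinkler running) configurations:
  P(wet lawn) = 0.06*0.74*0.73 + 0.43*0.74*0.27 + 0.34*0.26*0.73 + 0.6*0.26*0.27
        = 0.032412 + 0.085914 + 0.064532 + 0.042120 = 0.224978
The terms with sprinkler running present sum to 0.128034, so
  P(sprinkler running | wet lawn) = 0.128034 / 0.224978 ≈ 0.569

P(sprinkler running | wet lawn) ≈ 0.569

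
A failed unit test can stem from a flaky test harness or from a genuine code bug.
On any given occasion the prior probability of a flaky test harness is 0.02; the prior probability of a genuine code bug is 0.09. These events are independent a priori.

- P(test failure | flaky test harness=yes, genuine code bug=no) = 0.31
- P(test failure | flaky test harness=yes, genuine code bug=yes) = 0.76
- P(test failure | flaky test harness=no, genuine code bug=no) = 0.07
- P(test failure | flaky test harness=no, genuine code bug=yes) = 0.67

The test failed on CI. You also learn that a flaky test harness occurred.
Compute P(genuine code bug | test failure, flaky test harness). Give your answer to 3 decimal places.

P(test failure | flaky test harness) = 0.31*0.91 + 0.76*0.09 = 0.282100 + 0.068400 = 0.350500
The genuine code bug-present share is 0.76*0.09 = 0.068400.
P(genuine code bug | test failure, flaky test harness) = 0.068400 / 0.350500 ≈ 0.195

P(genuine code bug | test failure, flaky test harness) ≈ 0.195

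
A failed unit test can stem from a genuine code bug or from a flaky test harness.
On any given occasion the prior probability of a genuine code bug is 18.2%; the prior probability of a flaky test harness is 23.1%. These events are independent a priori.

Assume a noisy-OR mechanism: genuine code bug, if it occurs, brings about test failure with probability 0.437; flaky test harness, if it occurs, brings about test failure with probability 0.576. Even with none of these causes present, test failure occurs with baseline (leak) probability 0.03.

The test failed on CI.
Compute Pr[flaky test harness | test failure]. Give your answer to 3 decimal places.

Under noisy-OR, P(test failure | causes) = 1 − (1−0.03)·∏(1−qᵢ) over the active causes.
Sum P(test failure|·) weighted by the priors over the 4 (genuine code bug, flaky test harness) configurations:
  P(test failure) = 0.03×0.818×0.769 + 0.58872×0.818×0.231 + 0.45389×0.182×0.769 + 0.768449×0.182×0.231
        = 0.018871 + 0.111243 + 0.063526 + 0.032307 = 0.225947
The terms with flaky test harness present sum to 0.143550, so
  P(flaky test harness | test failure) = 0.143550 / 0.225947 ≈ 0.635

Pr[flaky test harness | test failure] ≈ 0.635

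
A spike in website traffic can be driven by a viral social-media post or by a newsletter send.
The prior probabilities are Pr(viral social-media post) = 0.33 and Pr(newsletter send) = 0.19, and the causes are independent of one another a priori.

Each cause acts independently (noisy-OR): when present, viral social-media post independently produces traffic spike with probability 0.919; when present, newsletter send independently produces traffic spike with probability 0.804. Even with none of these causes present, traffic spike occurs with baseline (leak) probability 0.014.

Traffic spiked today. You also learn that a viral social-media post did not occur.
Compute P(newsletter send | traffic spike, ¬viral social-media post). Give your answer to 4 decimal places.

P(newsletter send | traffic spike, ¬viral social-media post) ≈ 0.9311

Under noisy-OR, P(traffic spike | causes) = 1 − (1−0.014)·∏(1−qᵢ) over the active causes.
Weight on newsletter send=true, given the evidence: 0.806744·0.19 = 0.153281
Denominator P(traffic spike | ¬viral social-media post): 0.014·0.81 + 0.806744·0.19 = 0.164621
Posterior = 0.153281 / 0.164621 ≈ 0.9311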